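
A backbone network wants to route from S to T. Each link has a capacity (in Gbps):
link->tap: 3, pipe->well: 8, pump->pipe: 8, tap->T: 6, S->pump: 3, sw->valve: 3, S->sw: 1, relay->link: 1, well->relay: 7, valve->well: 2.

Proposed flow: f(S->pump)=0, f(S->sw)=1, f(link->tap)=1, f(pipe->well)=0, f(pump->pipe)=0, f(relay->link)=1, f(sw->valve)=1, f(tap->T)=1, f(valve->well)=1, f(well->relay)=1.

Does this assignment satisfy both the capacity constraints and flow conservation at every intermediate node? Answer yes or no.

Every edge has 0 ≤ f(e) ≤ cap(e).
At each intermediate node, inflow equals outflow.

Yes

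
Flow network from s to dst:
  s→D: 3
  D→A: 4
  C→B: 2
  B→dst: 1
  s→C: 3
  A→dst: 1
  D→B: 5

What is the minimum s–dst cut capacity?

2

Max flow = 2 (via 2 augmenting paths).
In the residual at optimum, the set reachable from s is {A, B, C, D, s}.
Cut edges: B→dst (cap 1), A→dst (cap 1). Sum = 2.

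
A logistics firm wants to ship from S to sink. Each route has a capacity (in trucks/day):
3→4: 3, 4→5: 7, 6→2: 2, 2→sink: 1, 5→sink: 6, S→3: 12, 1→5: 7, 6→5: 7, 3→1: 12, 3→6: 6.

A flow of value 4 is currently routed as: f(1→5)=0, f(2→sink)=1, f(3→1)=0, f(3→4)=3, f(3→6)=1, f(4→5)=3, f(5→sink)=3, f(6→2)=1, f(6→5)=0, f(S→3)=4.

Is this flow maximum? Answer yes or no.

No

Residual path S→3→6→5→sink has bottleneck 3 > 0.
Pushing 3 along it raises the flow to 7, so the given flow is not maximum.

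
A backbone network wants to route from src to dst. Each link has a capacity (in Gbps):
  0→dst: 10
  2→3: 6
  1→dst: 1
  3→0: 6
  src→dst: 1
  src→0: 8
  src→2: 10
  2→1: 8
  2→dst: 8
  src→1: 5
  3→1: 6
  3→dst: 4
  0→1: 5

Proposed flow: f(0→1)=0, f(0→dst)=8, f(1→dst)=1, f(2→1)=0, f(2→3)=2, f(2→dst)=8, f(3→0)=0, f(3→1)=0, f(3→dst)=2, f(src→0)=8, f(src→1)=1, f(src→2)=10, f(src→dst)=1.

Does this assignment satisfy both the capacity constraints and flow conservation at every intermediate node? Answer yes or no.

Every edge has 0 ≤ f(e) ≤ cap(e).
At each intermediate node, inflow equals outflow.

Yes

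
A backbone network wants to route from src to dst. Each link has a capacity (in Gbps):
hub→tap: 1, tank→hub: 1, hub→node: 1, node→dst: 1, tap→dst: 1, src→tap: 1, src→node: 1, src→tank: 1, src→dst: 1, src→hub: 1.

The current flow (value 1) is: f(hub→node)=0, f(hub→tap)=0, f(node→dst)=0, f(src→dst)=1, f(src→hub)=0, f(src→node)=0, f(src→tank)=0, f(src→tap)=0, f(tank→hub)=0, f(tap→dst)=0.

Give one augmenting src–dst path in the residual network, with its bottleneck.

Residual along src→node→dst: src→node: 1, node→dst: 1.
Bottleneck = min = 1.

src→node→dst, bottleneck 1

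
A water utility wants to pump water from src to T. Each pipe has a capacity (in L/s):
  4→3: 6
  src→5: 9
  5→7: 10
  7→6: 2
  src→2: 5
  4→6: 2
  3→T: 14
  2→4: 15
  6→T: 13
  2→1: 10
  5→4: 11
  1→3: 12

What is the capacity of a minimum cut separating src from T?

14

Max flow = 14 (via 5 augmenting paths).
In the residual at optimum, the set reachable from src is {src}.
Cut edges: src→5 (cap 9), src→2 (cap 5). Sum = 14.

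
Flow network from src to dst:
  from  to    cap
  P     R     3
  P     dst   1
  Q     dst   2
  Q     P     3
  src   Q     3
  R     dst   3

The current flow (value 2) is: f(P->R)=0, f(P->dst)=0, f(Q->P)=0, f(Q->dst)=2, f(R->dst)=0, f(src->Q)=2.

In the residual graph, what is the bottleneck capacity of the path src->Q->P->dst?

1

Residual capacities along the path: src->Q: 1, Q->P: 3, P->dst: 1.
Minimum is 1.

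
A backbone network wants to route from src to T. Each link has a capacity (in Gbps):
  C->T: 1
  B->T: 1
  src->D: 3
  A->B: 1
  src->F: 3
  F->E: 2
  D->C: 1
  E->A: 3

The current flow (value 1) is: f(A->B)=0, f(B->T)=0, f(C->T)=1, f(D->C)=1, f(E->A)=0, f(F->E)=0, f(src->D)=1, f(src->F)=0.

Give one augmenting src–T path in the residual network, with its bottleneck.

Residual along src->F->E->A->B->T: src->F: 3, F->E: 2, E->A: 3, A->B: 1, B->T: 1.
Bottleneck = min = 1.

src->F->E->A->B->T, bottleneck 1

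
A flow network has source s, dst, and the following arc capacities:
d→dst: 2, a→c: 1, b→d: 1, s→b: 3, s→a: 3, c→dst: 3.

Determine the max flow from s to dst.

2

Augment s→a→c→dst: bottleneck 1. Total 1.
Augment s→b→d→dst: bottleneck 1. Total 2.
No augmenting path remains in the residual graph.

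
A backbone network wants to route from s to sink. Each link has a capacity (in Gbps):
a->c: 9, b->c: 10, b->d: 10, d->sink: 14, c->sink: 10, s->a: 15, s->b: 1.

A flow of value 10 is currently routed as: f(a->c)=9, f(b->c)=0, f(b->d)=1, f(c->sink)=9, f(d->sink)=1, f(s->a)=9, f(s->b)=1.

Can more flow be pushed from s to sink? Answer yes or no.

Residual reachable from s: {a, s}; sink is not reachable.
Saturated cut: s->b, a->c with total capacity 10 = current flow value. Flow is maximum.

No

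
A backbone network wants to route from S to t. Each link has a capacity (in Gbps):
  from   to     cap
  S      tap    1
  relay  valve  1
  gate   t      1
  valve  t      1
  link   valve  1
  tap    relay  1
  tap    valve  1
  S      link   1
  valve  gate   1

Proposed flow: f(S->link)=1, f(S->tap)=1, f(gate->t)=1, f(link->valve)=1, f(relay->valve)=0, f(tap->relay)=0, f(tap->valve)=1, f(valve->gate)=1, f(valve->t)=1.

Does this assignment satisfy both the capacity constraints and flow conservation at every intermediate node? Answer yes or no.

Every edge has 0 ≤ f(e) ≤ cap(e).
At each intermediate node, inflow equals outflow.

Yes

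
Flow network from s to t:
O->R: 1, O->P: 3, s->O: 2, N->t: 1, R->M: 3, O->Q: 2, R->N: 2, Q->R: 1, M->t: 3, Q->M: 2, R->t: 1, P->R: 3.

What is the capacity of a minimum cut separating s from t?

Max flow = 2 (via 2 augmenting paths).
In the residual at optimum, the set reachable from s is {s}.
Cut edges: s->O (cap 2). Sum = 2.

2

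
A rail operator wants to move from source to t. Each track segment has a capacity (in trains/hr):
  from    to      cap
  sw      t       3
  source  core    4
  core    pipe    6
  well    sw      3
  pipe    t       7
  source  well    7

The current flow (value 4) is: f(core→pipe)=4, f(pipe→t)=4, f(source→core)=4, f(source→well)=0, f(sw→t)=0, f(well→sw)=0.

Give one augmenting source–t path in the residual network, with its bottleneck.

source→well→sw→t, bottleneck 3

Residual along source→well→sw→t: source→well: 7, well→sw: 3, sw→t: 3.
Bottleneck = min = 3.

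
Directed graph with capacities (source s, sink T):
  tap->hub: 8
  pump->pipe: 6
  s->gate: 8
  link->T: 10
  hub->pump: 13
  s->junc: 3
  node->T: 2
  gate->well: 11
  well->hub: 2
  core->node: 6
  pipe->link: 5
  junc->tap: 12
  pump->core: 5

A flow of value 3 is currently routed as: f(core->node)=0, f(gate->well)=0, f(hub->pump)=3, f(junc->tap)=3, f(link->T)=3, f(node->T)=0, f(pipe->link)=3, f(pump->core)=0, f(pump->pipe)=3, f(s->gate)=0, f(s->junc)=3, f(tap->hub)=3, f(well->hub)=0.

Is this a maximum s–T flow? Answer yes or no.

Residual path s->gate->well->hub->pump->pipe->link->T has bottleneck 2 > 0.
Pushing 2 along it raises the flow to 5, so the given flow is not maximum.

No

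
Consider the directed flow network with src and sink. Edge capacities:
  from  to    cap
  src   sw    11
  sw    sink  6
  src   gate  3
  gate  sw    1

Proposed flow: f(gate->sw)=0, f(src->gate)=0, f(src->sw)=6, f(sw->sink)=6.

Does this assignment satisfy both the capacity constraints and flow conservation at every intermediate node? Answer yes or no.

Yes

Every edge has 0 ≤ f(e) ≤ cap(e).
At each intermediate node, inflow equals outflow.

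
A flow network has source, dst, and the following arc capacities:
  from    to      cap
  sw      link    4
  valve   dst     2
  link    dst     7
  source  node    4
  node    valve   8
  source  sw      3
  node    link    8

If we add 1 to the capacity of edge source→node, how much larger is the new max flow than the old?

1

Original max flow = 7.
After raising cap(source→node), augmenting paths through that edge carry 1 more unit.
New max flow = 8. Increase = 1.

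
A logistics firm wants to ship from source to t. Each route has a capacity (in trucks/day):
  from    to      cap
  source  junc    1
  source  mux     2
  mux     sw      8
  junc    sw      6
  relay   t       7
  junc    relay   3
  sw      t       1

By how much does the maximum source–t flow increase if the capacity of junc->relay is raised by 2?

Original max flow = 2.
Edge junc->relay does not cross the min cut (source side {mux, source, sw}), so extra capacity there cannot help.
New max flow = 2. Increase = 0.

0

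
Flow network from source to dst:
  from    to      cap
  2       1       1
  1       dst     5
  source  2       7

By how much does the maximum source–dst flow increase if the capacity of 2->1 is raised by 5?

4

Original max flow = 1.
After raising cap(2->1), augmenting paths through that edge carry 4 more units.
New max flow = 5. Increase = 4.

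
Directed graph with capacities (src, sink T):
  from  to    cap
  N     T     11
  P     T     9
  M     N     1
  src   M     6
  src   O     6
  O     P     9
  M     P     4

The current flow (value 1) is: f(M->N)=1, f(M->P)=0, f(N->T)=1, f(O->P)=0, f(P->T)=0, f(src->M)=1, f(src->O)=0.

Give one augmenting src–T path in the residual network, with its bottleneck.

src->M->P->T, bottleneck 4

Residual along src->M->P->T: src->M: 5, M->P: 4, P->T: 9.
Bottleneck = min = 4.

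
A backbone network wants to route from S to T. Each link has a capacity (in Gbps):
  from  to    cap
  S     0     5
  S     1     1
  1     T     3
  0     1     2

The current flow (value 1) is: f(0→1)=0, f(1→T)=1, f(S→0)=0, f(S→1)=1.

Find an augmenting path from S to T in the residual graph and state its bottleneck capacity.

S→0→1→T, bottleneck 2

Residual along S→0→1→T: S→0: 5, 0→1: 2, 1→T: 2.
Bottleneck = min = 2.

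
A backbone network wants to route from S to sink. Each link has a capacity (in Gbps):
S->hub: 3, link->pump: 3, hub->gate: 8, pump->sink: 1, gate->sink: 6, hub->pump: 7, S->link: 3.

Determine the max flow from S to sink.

4

Augment S->hub->gate->sink: bottleneck 3. Total 3.
Augment S->link->pump->sink: bottleneck 1. Total 4.
No augmenting path remains in the residual graph.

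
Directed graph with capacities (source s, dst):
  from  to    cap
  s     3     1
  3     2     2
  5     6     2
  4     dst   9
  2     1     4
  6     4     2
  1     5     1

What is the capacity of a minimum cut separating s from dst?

1

Max flow = 1 (via 1 augmenting path).
In the residual at optimum, the set reachable from s is {s}.
Cut edges: s→3 (cap 1). Sum = 1.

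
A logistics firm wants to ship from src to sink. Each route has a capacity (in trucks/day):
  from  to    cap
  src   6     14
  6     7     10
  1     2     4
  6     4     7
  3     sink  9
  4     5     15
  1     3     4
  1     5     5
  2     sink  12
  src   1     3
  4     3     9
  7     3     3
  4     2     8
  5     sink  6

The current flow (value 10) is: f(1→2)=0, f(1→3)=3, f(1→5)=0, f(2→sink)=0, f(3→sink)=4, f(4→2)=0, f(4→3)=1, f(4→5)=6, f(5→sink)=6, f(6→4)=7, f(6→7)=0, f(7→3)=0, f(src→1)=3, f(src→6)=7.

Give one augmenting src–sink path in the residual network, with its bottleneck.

Residual along src→6→7→3→sink: src→6: 7, 6→7: 10, 7→3: 3, 3→sink: 5.
Bottleneck = min = 3.

src→6→7→3→sink, bottleneck 3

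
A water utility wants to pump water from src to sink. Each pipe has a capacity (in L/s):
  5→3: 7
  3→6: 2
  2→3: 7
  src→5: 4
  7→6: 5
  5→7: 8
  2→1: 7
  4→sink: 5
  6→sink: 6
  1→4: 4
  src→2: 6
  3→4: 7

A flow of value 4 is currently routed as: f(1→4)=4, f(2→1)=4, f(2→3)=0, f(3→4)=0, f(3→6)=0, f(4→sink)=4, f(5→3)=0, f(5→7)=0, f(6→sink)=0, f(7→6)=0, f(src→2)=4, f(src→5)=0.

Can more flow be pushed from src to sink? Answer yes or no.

Yes

Residual path src→2→3→4→sink has bottleneck 1 > 0.
Pushing 1 along it raises the flow to 5, so the given flow is not maximum.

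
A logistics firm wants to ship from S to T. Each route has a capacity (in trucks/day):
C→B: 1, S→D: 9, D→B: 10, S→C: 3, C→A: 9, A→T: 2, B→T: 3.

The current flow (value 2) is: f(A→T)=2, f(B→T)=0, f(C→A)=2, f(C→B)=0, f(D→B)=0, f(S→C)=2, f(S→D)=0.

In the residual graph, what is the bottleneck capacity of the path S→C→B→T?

1

Residual capacities along the path: S→C: 1, C→B: 1, B→T: 3.
Minimum is 1.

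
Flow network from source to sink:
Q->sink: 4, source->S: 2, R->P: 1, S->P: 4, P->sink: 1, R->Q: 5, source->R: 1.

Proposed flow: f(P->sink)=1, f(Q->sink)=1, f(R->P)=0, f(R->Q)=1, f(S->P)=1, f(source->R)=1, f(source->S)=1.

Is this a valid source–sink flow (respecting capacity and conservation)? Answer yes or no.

Yes

Every edge has 0 ≤ f(e) ≤ cap(e).
At each intermediate node, inflow equals outflow.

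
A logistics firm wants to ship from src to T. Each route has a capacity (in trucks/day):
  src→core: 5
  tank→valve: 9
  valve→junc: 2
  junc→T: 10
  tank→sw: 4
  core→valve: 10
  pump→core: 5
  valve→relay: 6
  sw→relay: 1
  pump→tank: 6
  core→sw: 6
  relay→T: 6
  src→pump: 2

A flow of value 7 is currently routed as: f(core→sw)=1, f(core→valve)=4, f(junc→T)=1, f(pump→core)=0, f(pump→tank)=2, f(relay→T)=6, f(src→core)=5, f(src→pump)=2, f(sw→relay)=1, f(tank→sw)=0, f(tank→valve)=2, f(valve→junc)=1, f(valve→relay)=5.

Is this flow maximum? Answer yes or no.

Residual reachable from src: {src}; T is not reachable.
Saturated cut: src→pump, src→core with total capacity 7 = current flow value. Flow is maximum.

Yes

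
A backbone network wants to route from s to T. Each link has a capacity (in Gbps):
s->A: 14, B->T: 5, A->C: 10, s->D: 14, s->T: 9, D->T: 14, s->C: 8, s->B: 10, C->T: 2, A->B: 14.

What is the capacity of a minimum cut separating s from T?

30

Max flow = 30 (via 4 augmenting paths).
In the residual at optimum, the set reachable from s is {A, B, C, s}.
Cut edges: s->D (cap 14), s->T (cap 9), B->T (cap 5), C->T (cap 2). Sum = 30.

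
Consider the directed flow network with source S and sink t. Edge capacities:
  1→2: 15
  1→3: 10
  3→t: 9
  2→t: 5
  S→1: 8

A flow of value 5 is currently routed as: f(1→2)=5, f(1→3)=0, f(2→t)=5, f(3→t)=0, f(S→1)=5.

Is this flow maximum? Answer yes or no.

Residual path S→1→3→t has bottleneck 3 > 0.
Pushing 3 along it raises the flow to 8, so the given flow is not maximum.

No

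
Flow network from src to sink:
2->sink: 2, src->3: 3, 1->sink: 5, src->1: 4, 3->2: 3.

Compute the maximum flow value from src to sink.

Augment src->1->sink: bottleneck 4. Total 4.
Augment src->3->2->sink: bottleneck 2. Total 6.
No augmenting path remains in the residual graph.

6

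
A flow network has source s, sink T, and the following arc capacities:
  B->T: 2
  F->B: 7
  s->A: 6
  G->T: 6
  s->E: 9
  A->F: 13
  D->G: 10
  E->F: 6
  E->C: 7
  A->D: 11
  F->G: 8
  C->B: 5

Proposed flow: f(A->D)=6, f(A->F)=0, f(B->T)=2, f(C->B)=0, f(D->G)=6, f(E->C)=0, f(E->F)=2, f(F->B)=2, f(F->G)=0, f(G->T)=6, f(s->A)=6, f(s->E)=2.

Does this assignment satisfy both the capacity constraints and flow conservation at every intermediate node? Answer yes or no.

Every edge has 0 ≤ f(e) ≤ cap(e).
At each intermediate node, inflow equals outflow.

Yes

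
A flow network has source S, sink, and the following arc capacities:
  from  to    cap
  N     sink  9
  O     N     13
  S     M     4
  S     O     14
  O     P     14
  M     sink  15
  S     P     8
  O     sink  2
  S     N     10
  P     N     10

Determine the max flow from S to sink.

Augment S→O→sink: bottleneck 2. Total 2.
Augment S→N→sink: bottleneck 9. Total 11.
Augment S→M→sink: bottleneck 4. Total 15.
No augmenting path remains in the residual graph.

15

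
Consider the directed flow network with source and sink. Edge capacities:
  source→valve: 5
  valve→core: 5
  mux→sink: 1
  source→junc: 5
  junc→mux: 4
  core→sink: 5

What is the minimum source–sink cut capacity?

Max flow = 6 (via 2 augmenting paths).
In the residual at optimum, the set reachable from source is {junc, mux, source}.
Cut edges: source→valve (cap 5), mux→sink (cap 1). Sum = 6.

6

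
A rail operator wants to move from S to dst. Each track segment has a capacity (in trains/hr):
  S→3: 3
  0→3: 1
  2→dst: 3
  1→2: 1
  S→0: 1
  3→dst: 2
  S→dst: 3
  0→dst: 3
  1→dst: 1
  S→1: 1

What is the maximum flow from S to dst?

Augment S→dst: bottleneck 3. Total 3.
Augment S→0→dst: bottleneck 1. Total 4.
Augment S→1→dst: bottleneck 1. Total 5.
Augment S→3→dst: bottleneck 2. Total 7.
No augmenting path remains in the residual graph.

7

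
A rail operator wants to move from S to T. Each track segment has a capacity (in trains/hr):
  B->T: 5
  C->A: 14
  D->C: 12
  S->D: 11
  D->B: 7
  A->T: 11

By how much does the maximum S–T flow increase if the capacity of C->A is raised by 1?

Original max flow = 11.
Edge C->A does not cross the min cut (source side {S}), so extra capacity there cannot help.
New max flow = 11. Increase = 0.

0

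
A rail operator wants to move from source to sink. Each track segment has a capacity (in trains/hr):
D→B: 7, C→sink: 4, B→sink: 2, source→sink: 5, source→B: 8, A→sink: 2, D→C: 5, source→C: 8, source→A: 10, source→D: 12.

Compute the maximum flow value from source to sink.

Augment source→sink: bottleneck 5. Total 5.
Augment source→A→sink: bottleneck 2. Total 7.
Augment source→B→sink: bottleneck 2. Total 9.
Augment source→C→sink: bottleneck 4. Total 13.
No augmenting path remains in the residual graph.

13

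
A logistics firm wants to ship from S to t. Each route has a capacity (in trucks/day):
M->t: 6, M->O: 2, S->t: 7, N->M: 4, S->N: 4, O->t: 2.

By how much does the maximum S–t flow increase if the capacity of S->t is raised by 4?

Original max flow = 11.
After raising cap(S->t), augmenting paths through that edge carry 4 more units.
New max flow = 15. Increase = 4.

4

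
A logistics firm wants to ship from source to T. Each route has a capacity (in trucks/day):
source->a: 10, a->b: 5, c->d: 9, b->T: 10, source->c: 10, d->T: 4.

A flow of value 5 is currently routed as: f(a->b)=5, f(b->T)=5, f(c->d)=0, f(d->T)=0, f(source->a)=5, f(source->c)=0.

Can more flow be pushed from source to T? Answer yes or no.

Yes

Residual path source->c->d->T has bottleneck 4 > 0.
Pushing 4 along it raises the flow to 9, so the given flow is not maximum.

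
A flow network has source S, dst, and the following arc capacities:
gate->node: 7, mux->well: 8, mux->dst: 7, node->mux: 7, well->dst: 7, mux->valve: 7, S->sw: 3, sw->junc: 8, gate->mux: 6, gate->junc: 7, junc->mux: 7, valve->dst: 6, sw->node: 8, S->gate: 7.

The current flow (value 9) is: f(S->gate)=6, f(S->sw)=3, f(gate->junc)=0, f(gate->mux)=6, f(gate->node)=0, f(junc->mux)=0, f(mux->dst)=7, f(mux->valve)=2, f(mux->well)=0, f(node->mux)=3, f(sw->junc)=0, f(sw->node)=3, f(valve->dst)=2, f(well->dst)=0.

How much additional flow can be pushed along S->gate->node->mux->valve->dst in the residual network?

1

Residual capacities along the path: S->gate: 1, gate->node: 7, node->mux: 4, mux->valve: 5, valve->dst: 4.
Minimum is 1.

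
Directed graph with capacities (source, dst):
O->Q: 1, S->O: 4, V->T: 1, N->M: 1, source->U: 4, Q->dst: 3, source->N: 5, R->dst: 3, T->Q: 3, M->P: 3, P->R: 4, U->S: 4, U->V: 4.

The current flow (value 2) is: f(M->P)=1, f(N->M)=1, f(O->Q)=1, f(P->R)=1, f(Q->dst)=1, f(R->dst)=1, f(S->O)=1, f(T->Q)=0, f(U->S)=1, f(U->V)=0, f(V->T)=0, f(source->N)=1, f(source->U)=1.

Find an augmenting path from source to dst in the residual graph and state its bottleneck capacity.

Residual along source->U->V->T->Q->dst: source->U: 3, U->V: 4, V->T: 1, T->Q: 3, Q->dst: 2.
Bottleneck = min = 1.

source->U->V->T->Q->dst, bottleneck 1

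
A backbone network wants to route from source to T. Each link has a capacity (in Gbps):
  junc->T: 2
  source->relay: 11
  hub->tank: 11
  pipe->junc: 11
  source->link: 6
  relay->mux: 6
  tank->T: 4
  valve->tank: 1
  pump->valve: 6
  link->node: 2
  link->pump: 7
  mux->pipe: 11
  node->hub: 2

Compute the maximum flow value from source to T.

5

Augment source->link->node->hub->tank->T: bottleneck 2. Total 2.
Augment source->link->pump->valve->tank->T: bottleneck 1. Total 3.
Augment source->relay->mux->pipe->junc->T: bottleneck 2. Total 5.
No augmenting path remains in the residual graph.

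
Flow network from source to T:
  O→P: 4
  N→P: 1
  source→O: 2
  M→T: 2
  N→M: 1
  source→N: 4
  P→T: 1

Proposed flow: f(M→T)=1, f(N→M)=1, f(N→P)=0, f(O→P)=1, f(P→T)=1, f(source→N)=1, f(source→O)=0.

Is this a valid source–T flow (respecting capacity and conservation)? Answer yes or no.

No

Conservation fails at O: inflow 0 ≠ outflow 1.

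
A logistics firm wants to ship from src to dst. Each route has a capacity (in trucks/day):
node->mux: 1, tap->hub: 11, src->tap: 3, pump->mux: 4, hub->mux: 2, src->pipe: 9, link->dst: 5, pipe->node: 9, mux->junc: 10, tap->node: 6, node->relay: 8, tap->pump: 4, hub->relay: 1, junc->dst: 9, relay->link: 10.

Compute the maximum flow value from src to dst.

Augment src->tap->node->mux->junc->dst: bottleneck 1. Total 1.
Augment src->tap->node->relay->link->dst: bottleneck 2. Total 3.
Augment src->pipe->node->relay->link->dst: bottleneck 3. Total 6.
Augment src->pipe->node->tap->pump->mux->junc->dst: bottleneck 3. Total 9.
No augmenting path remains in the residual graph.

9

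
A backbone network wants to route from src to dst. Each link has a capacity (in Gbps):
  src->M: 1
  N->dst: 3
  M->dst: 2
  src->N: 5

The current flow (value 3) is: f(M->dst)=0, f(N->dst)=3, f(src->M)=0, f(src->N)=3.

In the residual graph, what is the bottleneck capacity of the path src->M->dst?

1

Residual capacities along the path: src->M: 1, M->dst: 2.
Minimum is 1.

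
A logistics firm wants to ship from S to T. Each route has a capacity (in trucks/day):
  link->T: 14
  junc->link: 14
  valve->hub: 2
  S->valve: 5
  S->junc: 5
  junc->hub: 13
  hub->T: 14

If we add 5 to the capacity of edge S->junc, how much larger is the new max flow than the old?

5

Original max flow = 7.
After raising cap(S->junc), augmenting paths through that edge carry 5 more units.
New max flow = 12. Increase = 5.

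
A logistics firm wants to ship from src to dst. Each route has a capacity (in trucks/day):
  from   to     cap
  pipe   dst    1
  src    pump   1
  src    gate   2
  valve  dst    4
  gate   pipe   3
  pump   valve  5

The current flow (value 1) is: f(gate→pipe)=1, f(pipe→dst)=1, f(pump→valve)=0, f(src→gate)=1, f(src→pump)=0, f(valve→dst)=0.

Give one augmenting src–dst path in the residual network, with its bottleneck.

Residual along src→pump→valve→dst: src→pump: 1, pump→valve: 5, valve→dst: 4.
Bottleneck = min = 1.

src→pump→valve→dst, bottleneck 1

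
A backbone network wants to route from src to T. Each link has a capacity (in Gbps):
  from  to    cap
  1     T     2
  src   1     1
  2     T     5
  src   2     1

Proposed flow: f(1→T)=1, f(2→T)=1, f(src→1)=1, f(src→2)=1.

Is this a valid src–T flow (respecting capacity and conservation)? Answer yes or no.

Yes

Every edge has 0 ≤ f(e) ≤ cap(e).
At each intermediate node, inflow equals outflow.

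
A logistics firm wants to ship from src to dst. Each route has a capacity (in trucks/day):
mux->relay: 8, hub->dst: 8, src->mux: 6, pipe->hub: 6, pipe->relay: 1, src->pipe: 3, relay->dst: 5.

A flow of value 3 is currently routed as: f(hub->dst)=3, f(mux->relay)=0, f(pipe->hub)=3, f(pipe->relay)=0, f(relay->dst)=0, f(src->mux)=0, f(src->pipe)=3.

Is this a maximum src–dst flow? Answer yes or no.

No

Residual path src->mux->relay->dst has bottleneck 5 > 0.
Pushing 5 along it raises the flow to 8, so the given flow is not maximum.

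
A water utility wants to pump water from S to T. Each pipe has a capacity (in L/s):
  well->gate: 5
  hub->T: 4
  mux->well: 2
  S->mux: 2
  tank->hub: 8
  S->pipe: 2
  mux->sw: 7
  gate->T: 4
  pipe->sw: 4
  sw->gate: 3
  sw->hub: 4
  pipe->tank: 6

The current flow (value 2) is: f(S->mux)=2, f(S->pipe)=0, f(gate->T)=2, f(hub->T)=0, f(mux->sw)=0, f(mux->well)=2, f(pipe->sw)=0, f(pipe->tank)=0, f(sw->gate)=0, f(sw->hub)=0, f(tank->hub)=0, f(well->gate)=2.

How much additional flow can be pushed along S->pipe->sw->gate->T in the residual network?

2

Residual capacities along the path: S->pipe: 2, pipe->sw: 4, sw->gate: 3, gate->T: 2.
Minimum is 2.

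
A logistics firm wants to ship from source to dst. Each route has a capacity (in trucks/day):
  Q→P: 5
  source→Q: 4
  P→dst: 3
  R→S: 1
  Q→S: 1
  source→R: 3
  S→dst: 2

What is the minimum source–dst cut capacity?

5

Max flow = 5 (via 3 augmenting paths).
In the residual at optimum, the set reachable from source is {R, source}.
Cut edges: source→Q (cap 4), R→S (cap 1). Sum = 5.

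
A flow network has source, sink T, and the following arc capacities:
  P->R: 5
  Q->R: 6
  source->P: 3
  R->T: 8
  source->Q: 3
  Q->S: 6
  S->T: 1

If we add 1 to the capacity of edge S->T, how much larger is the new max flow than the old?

Original max flow = 6.
Edge S->T does not cross the min cut (source side {source}), so extra capacity there cannot help.
New max flow = 6. Increase = 0.

0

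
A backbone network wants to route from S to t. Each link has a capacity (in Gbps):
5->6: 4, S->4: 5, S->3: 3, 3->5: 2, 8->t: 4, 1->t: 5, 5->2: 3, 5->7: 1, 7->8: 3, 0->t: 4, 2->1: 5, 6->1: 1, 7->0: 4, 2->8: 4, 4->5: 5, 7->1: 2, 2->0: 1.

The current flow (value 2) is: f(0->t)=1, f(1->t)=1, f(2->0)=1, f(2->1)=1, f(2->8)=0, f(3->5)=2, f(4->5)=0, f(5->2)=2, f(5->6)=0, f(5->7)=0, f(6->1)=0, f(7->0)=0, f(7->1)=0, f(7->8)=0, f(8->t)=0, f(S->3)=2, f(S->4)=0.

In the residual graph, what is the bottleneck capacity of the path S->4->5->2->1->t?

1

Residual capacities along the path: S->4: 5, 4->5: 5, 5->2: 1, 2->1: 4, 1->t: 4.
Minimum is 1.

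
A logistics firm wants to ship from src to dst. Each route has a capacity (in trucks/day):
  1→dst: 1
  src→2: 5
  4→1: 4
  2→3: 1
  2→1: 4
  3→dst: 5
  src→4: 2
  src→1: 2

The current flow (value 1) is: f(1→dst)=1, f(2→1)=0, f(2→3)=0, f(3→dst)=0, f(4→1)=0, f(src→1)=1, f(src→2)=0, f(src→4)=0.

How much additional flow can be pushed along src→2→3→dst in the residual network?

1

Residual capacities along the path: src→2: 5, 2→3: 1, 3→dst: 5.
Minimum is 1.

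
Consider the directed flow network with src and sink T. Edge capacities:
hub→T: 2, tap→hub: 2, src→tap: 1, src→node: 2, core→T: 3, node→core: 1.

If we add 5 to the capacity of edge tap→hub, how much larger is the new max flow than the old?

0

Original max flow = 2.
Edge tap→hub does not cross the min cut (source side {node, src}), so extra capacity there cannot help.
New max flow = 2. Increase = 0.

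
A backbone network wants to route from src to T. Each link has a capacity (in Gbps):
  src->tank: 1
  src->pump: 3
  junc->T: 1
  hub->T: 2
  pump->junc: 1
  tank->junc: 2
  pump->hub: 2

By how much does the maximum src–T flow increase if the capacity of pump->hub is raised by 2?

0

Original max flow = 3.
Even with extra capacity on pump->hub, another cut of capacity 3 remains binding.
New max flow = 3. Increase = 0.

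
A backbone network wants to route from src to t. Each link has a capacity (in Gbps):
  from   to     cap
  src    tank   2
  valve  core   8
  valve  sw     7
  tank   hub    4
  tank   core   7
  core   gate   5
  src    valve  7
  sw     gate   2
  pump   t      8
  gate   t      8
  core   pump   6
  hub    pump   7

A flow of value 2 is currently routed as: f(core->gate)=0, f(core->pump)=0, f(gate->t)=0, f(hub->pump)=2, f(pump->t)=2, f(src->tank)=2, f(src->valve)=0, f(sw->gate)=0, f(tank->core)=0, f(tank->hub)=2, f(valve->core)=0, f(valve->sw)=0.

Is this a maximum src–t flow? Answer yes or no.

Residual path src->valve->core->pump->t has bottleneck 6 > 0.
Pushing 6 along it raises the flow to 8, so the given flow is not maximum.

No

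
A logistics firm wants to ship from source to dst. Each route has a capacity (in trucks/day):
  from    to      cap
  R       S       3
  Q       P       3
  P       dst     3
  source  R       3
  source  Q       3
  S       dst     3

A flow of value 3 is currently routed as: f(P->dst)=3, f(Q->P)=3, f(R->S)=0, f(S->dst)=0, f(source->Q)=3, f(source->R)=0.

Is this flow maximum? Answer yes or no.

Residual path source->R->S->dst has bottleneck 3 > 0.
Pushing 3 along it raises the flow to 6, so the given flow is not maximum.

No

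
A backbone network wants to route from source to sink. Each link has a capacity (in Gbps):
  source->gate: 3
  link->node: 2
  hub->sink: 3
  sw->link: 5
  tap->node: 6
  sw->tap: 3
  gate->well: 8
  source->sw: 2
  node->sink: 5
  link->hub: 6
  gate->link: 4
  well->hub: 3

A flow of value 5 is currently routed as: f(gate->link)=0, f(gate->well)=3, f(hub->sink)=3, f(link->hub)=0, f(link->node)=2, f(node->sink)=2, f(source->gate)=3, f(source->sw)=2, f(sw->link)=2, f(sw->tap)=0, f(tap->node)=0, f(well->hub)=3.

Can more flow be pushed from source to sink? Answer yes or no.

Residual reachable from source: {source}; sink is not reachable.
Saturated cut: source->gate, source->sw with total capacity 5 = current flow value. Flow is maximum.

No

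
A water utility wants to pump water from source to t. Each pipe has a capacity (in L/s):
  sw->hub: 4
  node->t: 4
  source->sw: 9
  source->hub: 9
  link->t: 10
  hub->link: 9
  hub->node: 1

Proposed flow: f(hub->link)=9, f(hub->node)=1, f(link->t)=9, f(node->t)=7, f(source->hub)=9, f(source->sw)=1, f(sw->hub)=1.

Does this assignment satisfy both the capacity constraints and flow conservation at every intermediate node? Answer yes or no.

Capacity violated on node->t: flow 7 > capacity 4.

No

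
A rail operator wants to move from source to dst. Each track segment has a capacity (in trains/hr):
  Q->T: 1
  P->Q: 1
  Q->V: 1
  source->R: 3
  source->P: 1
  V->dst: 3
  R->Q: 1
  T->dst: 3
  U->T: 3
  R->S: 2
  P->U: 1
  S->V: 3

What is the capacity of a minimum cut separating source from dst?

Max flow = 4 (via 3 augmenting paths).
In the residual at optimum, the set reachable from source is {source}.
Cut edges: source->P (cap 1), source->R (cap 3). Sum = 4.

4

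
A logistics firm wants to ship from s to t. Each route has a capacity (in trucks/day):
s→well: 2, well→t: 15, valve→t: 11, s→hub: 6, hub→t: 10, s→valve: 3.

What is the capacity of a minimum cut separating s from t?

Max flow = 11 (via 3 augmenting paths).
In the residual at optimum, the set reachable from s is {s}.
Cut edges: s→valve (cap 3), s→well (cap 2), s→hub (cap 6). Sum = 11.

11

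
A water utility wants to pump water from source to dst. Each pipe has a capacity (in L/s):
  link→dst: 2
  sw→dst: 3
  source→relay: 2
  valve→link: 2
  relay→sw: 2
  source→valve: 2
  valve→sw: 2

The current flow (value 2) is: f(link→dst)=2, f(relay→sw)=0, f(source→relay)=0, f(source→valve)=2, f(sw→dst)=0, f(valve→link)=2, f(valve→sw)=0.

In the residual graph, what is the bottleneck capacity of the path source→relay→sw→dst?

Residual capacities along the path: source→relay: 2, relay→sw: 2, sw→dst: 3.
Minimum is 2.

2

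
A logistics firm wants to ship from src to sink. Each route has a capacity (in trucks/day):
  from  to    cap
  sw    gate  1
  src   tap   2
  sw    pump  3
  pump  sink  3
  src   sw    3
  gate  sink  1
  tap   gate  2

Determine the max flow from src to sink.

Augment src->sw->pump->sink: bottleneck 3. Total 3.
Augment src->tap->gate->sink: bottleneck 1. Total 4.
No augmenting path remains in the residual graph.

4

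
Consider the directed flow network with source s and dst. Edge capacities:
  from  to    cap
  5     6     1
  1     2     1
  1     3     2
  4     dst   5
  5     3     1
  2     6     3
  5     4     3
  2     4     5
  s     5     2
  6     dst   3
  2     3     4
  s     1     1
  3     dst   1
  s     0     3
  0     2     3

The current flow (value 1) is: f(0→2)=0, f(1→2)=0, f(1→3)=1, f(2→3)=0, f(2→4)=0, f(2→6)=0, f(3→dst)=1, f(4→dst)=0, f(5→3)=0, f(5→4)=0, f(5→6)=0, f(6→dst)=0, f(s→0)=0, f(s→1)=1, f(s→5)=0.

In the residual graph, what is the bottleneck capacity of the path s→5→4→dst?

2

Residual capacities along the path: s→5: 2, 5→4: 3, 4→dst: 5.
Minimum is 2.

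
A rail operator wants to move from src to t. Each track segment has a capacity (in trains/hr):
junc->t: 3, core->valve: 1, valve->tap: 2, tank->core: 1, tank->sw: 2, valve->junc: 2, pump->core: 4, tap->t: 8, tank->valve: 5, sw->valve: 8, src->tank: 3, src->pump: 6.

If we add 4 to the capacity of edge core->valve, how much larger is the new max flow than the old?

Original max flow = 4.
Even with extra capacity on core->valve, another cut of capacity 4 remains binding.
New max flow = 4. Increase = 0.

0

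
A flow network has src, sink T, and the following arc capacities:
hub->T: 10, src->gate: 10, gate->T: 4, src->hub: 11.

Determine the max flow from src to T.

Augment src->gate->T: bottleneck 4. Total 4.
Augment src->hub->T: bottleneck 10. Total 14.
No augmenting path remains in the residual graph.

14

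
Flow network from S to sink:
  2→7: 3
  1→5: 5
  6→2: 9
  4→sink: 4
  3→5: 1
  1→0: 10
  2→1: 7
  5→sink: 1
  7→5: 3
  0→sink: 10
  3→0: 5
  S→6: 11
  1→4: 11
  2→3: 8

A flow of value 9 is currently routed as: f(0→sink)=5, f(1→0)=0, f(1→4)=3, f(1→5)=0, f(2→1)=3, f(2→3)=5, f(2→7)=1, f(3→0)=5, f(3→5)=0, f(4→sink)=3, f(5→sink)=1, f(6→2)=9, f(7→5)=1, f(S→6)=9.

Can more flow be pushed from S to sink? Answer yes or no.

No

Residual reachable from S: {6, S}; sink is not reachable.
Saturated cut: 6→2 with total capacity 9 = current flow value. Flow is maximum.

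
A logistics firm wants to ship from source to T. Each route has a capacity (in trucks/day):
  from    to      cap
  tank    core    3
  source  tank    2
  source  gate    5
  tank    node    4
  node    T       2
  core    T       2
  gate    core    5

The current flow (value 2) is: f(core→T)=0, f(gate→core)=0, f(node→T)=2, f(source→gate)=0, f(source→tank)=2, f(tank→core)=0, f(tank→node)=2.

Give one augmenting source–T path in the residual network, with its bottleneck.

source→gate→core→T, bottleneck 2

Residual along source→gate→core→T: source→gate: 5, gate→core: 5, core→T: 2.
Bottleneck = min = 2.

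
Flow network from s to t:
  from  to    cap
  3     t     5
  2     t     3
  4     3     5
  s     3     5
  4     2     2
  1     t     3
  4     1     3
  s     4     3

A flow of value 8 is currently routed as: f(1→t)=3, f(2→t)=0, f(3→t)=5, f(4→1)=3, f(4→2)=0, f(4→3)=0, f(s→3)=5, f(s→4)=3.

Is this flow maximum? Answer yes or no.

Yes

Residual reachable from s: {s}; t is not reachable.
Saturated cut: s→4, s→3 with total capacity 8 = current flow value. Flow is maximum.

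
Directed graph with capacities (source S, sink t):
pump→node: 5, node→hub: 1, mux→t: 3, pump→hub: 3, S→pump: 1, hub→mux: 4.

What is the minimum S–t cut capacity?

1

Max flow = 1 (via 1 augmenting path).
In the residual at optimum, the set reachable from S is {S}.
Cut edges: S→pump (cap 1). Sum = 1.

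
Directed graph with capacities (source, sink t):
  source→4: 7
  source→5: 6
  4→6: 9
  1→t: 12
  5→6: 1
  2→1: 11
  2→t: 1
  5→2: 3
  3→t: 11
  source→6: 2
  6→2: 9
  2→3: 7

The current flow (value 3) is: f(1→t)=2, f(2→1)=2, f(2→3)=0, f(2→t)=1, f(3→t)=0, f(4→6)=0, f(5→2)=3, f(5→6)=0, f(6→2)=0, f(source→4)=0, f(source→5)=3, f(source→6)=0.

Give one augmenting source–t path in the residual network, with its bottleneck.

Residual along source→6→2→1→t: source→6: 2, 6→2: 9, 2→1: 9, 1→t: 10.
Bottleneck = min = 2.

source→6→2→1→t, bottleneck 2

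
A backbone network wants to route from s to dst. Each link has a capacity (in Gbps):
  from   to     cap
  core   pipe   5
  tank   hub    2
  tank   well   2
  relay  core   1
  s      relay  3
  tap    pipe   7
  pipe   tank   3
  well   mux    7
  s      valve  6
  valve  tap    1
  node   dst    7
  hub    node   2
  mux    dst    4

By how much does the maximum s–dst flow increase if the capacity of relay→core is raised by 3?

Original max flow = 2.
After raising cap(relay→core), augmenting paths through that edge carry 1 more unit.
New max flow = 3. Increase = 1.

1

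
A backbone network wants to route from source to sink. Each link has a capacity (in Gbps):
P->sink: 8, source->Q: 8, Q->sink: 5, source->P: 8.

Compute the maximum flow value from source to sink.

Augment source->P->sink: bottleneck 8. Total 8.
Augment source->Q->sink: bottleneck 5. Total 13.
No augmenting path remains in the residual graph.

13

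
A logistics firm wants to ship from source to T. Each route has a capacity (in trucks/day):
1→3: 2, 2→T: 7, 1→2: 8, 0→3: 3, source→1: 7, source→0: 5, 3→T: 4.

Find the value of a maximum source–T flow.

10

Augment source→1→2→T: bottleneck 7. Total 7.
Augment source→0→3→T: bottleneck 3. Total 10.
No augmenting path remains in the residual graph.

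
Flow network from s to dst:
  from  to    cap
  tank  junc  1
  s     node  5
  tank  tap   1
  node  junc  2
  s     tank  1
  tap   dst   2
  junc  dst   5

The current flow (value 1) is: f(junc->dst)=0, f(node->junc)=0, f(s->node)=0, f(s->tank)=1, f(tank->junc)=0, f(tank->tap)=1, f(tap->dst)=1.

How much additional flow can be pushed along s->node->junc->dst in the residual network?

2

Residual capacities along the path: s->node: 5, node->junc: 2, junc->dst: 5.
Minimum is 2.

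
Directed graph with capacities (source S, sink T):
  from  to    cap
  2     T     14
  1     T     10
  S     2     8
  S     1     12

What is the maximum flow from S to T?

18

Augment S->2->T: bottleneck 8. Total 8.
Augment S->1->T: bottleneck 10. Total 18.
No augmenting path remains in the residual graph.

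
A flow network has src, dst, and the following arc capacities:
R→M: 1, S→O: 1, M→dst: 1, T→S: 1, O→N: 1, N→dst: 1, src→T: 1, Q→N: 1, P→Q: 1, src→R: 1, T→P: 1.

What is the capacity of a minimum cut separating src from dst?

Max flow = 2 (via 2 augmenting paths).
In the residual at optimum, the set reachable from src is {src}.
Cut edges: src→R (cap 1), src→T (cap 1). Sum = 2.

2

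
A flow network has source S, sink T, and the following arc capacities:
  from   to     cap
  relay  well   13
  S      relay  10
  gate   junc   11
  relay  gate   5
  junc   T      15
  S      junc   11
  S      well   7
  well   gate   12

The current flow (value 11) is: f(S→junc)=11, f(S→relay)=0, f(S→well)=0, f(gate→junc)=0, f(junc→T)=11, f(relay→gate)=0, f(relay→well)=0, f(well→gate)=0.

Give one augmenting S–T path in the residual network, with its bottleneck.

S→relay→gate→junc→T, bottleneck 4

Residual along S→relay→gate→junc→T: S→relay: 10, relay→gate: 5, gate→junc: 11, junc→T: 4.
Bottleneck = min = 4.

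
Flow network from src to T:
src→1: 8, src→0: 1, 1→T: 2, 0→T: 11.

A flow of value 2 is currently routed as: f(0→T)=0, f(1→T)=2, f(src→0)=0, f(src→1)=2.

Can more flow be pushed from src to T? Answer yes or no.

Residual path src→0→T has bottleneck 1 > 0.
Pushing 1 along it raises the flow to 3, so the given flow is not maximum.

Yes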